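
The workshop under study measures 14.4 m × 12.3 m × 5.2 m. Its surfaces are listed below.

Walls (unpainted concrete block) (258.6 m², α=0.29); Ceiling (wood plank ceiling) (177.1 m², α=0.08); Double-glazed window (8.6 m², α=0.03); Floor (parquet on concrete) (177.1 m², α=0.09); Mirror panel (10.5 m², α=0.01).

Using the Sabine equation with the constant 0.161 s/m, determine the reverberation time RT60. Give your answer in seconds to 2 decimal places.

Summing Sᵢαᵢ: 74.994 + 14.168 + 0.258 + 15.939 + 0.105 → A = 105.464 sabins.
Room volume: 921.024 m³.
Sabine: RT60 = 0.161 × 921.024 / 105.464 = 1.41 s.

1.41 seconds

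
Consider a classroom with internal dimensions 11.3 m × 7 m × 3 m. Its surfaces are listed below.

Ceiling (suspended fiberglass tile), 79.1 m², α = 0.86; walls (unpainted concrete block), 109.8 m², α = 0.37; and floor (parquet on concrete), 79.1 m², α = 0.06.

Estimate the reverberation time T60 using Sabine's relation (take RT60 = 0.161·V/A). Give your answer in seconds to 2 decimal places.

0.34 s

A = Σ Sᵢαᵢ = 79.1×0.86 + 109.8×0.37 + 79.1×0.06 = 113.398 sabins.
Room volume: 237.3 m³.
T = 0.161 V/A = 0.161·237.3/113.398 = 0.34 s.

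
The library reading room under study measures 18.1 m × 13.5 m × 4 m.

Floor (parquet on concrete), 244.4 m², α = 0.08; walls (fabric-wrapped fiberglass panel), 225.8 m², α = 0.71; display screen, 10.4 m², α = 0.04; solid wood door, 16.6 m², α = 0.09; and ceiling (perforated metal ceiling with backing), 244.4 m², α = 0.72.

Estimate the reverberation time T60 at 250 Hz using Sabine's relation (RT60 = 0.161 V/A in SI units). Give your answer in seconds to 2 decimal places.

0.44 seconds

Summing Sᵢαᵢ: 19.552 + 160.318 + 0.416 + 1.494 + 175.968 → A = 357.748 sabins.
Room volume: 977.4 m³.
Sabine: RT60 = 0.161 × 977.4 / 357.748 = 0.44 s.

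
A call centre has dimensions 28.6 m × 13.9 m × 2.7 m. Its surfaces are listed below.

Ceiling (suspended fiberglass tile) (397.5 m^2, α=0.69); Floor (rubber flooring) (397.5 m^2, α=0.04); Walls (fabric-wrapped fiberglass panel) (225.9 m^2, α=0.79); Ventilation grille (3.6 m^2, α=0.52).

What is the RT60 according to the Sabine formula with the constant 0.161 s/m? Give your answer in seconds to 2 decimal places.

Total absorption A = 397.5·0.69 + 397.5·0.04 + 225.9·0.79 + 3.6·0.52
  = 274.275 + 15.900 + 178.461 + 1.872 = 470.508 m^2 sabins.
Volume V = 28.6 × 13.9 × 2.7 = 1073.358 m³.
Sabine: RT60 = 0.161 × 1073.358 / 470.508 = 0.37 s.

0.37 seconds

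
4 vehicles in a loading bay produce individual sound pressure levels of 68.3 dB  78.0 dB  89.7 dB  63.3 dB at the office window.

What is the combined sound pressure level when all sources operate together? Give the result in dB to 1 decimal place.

Σ 10^(Lᵢ/10) = 1.005e+09.
Combined level = 10 log₁₀(1.005e+09) = 90.0 dB.

90.0 dB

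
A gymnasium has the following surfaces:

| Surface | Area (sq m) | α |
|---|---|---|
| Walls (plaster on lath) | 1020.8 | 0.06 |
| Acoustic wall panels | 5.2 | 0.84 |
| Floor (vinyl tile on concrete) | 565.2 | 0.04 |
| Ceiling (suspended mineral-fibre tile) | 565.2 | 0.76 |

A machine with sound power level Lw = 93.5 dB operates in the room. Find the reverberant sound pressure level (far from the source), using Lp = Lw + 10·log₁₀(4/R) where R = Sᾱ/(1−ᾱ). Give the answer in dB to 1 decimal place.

Σ(Sᵢαᵢ) = 1020.8·0.06 + 5.2·0.84 + 565.2·0.04 + 565.2·0.76 = 517.776; total area S = 2156.4 sq m.
ᾱ = 517.776/2156.4 = 0.2401; R = Sᾱ/(1−ᾱ) = 517.776/(1−0.2401) = 681.374 sq m.
Lp = 93.5 + 10·log₁₀(4/681.374) = 93.5 + (-22.31) = 71.2 dB.

71.2 dB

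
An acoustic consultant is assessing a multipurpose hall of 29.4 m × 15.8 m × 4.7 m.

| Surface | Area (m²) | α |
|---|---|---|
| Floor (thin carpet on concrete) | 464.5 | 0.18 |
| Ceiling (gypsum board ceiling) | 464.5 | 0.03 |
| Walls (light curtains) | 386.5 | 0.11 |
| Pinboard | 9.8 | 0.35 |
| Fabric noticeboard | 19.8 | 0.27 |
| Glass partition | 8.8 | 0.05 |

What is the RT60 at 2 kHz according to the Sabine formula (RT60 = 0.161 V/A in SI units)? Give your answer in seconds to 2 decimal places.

Equivalent absorption area: A = 464.5*0.18 + 464.5*0.03 + 386.5*0.11 + 9.8*0.35 + 19.8*0.27 + 8.8*0.05 = 149.276 m².
V = 29.4·15.8·4.7 = 2183.244 m³.
T = 0.161 V/A = 0.161·2183.244/149.276 = 2.35 s.

2.35 seconds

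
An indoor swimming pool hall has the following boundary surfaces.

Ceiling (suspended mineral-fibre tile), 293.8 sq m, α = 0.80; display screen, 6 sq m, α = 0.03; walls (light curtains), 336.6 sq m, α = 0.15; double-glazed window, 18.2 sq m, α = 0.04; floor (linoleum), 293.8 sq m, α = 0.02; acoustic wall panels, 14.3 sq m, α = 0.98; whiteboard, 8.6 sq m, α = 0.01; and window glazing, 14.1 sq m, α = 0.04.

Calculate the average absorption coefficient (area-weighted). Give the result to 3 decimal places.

Total surface area S = 985.4 sq m.
Weighted sum Σ Sα = 306.978.
ᾱ = A/S = 0.312.

0.312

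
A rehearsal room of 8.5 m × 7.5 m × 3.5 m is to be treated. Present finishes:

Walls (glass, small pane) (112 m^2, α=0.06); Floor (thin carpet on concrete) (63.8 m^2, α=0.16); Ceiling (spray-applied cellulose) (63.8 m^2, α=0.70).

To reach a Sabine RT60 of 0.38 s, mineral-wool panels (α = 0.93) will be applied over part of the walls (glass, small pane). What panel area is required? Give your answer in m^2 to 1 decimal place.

37.9

Summing Sᵢαᵢ: 6.720 + 10.208 + 44.660 → A₁ = 61.588 sabins.
V = 223.125 m³. Target absorption A₂ = 0.161 × 223.125 / 0.38 = 94.535 sabins.
ΔA needed = 94.535 − 61.588 = 32.947 sabins.
Net gain per m^2: Δα = 0.93 − 0.06 = 0.87.
Area = ΔA/Δα = 32.947/0.87 = 37.9 m^2.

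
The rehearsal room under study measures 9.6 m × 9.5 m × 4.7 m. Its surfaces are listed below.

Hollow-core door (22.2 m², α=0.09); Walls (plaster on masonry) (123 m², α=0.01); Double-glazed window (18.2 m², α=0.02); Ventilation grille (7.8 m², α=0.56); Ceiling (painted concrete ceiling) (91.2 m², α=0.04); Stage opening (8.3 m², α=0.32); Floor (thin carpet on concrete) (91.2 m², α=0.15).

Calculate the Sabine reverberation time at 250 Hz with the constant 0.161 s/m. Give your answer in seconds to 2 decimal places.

Total absorption A = 22.2*0.09 + 123*0.01 + 18.2*0.02 + 7.8*0.56 + 91.2*0.04 + 8.3*0.32 + 91.2*0.15
  = 1.998 + 1.230 + 0.364 + 4.368 + 3.648 + 2.656 + 13.680 = 27.944 m² sabins.
Room volume: 428.64 m³.
Sabine: RT60 = 0.161 × 428.64 / 27.944 = 2.47 s.

2.47 s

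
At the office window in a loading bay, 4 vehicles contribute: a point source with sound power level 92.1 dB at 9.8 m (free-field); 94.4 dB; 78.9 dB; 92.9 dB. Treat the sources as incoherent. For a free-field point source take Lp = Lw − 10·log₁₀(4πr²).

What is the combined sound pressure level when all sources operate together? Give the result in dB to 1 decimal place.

Source at 9.8 m: Lp = 92.1 − 10·log₁₀(4π·9.8²) = 92.1 − 10·log₁₀(1206.874) = 61.3 dB.
Sum in the linear (power) domain: Σ 10^(Lᵢ/10) = 10^(61.3/10) + 10^(94.4/10) + 10^(78.9/10) + 10^(92.9/10) = 4.783e+09.
Back to dB: 10·log₁₀ Σ = 96.8 dB.

96.8 dB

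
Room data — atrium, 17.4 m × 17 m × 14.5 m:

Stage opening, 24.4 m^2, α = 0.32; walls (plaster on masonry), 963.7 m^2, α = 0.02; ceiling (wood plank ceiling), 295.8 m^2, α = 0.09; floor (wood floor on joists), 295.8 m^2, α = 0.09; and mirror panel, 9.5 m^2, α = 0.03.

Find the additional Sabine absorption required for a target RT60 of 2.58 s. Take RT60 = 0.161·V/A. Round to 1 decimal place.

Total absorption A₁ = 24.4*0.32 + 963.7*0.02 + 295.8*0.09 + 295.8*0.09 + 9.5*0.03
  = 7.808 + 19.274 + 26.622 + 26.622 + 0.285 = 80.611 m^2 sabins.
For T = 2.58 s, need A₂ = 0.161·V/T = 0.161·4289.1/2.58 = 267.653 sabins.
Shortfall: 267.653 − 80.611 = 187.0 sabins.

187.0 sabins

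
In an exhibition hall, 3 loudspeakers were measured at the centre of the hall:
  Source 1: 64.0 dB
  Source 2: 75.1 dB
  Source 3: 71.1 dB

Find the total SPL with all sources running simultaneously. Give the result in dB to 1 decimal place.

Converting to relative power and adding: 10^(64.0/10) + 10^(75.1/10) + 10^(71.1/10) = 4.775e+07.
L_total = 10·log₁₀(4.775e+07) = 76.8 dB.

76.8 dB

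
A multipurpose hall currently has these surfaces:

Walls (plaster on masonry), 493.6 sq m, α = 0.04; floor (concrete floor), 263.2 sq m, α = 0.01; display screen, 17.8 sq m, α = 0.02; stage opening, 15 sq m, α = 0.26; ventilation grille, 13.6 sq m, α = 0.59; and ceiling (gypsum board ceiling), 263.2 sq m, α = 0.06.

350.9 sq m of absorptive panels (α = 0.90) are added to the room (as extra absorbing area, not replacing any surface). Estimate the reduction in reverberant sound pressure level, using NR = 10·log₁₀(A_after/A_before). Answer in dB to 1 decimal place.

8.6 dB

Summing Sᵢαᵢ: 19.744 + 2.632 + 0.356 + 3.900 + 8.024 + 15.792 → A_before = 50.448 sabins.
Treatment contributes 350.9·0.90 = 315.810 sabins.
A_after = 50.448 + 315.810 = 366.258 sabins.
NR = 10·log₁₀(366.258/50.448) = 8.6 dB.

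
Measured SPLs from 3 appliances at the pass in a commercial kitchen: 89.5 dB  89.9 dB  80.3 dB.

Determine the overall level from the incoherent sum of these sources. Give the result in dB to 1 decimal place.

93.0 dB

Converting to relative power and adding: 10^(89.5/10) + 10^(89.9/10) + 10^(80.3/10) = 1.976e+09.
Back to dB: 10·log₁₀ Σ = 93.0 dB.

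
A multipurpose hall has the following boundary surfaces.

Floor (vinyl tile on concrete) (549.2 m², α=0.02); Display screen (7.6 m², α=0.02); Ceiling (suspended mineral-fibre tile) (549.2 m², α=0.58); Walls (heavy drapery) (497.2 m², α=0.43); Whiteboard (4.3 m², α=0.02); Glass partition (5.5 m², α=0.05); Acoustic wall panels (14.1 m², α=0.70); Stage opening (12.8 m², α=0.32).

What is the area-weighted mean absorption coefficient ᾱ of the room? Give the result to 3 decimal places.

0.340

S = Σ Sᵢ = 549.2 + 7.6 + 549.2 + 497.2 + 4.3 + 5.5 + 14.1 + 12.8 = 1639.9 m².
Weighted sum Σ Sα = 557.795.
ᾱ = A/S = 0.340.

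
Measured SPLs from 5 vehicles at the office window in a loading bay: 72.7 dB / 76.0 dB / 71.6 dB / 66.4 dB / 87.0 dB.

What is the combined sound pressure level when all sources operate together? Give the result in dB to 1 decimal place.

87.6 dB

Σ 10^(Lᵢ/10) = 5.784e+08.
Back to dB: 10·log₁₀ Σ = 87.6 dB.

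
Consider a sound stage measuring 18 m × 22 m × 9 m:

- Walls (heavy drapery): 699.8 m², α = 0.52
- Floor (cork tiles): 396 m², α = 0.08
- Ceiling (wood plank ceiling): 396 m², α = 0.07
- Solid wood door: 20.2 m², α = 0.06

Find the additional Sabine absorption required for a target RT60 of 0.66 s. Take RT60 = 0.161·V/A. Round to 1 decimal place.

Summing Sᵢαᵢ: 363.896 + 31.680 + 27.720 + 1.212 → A₁ = 424.508 sabins.
For T = 0.66 s, need A₂ = 0.161·V/T = 0.161·3564/0.66 = 869.400 sabins.
ΔA = A₂ − A₁ = 869.400 − 424.508 = 444.9 sabins.

444.9 sabins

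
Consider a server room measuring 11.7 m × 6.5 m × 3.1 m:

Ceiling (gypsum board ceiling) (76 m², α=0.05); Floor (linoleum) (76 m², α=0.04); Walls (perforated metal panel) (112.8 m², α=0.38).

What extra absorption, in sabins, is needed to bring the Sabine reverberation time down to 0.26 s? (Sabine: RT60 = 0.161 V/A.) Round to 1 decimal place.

96.3 sabins

Equivalent absorption area: A₁ = 76·0.05 + 76·0.04 + 112.8·0.38 = 49.704 m².
For T = 0.26 s, need A₂ = 0.161·V/T = 0.161·235.755/0.26 = 145.987 sabins.
Additional absorption ΔA = 145.987 − 49.704 = 96.3 sabins.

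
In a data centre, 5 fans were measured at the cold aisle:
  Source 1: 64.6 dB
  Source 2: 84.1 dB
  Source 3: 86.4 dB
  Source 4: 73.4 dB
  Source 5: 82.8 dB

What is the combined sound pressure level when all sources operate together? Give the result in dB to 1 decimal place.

Sum in the linear (power) domain: Σ 10^(Lᵢ/10) = 10^(64.6/10) + 10^(84.1/10) + 10^(86.4/10) + 10^(73.4/10) + 10^(82.8/10) = 9.089e+08.
Back to dB: 10·log₁₀ Σ = 89.6 dB.

89.6 dB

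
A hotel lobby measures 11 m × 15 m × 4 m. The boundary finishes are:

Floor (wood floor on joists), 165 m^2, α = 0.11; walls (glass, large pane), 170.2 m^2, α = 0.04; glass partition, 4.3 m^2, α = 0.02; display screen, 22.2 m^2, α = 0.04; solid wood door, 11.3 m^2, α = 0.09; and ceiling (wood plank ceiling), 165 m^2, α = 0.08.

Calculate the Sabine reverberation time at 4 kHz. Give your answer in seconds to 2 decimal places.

2.65 sec

Total absorption A = 165×0.11 + 170.2×0.04 + 4.3×0.02 + 22.2×0.04 + 11.3×0.09 + 165×0.08
  = 18.150 + 6.808 + 0.086 + 0.888 + 1.017 + 13.200 = 40.149 m^2 sabins.
Volume V = 11 × 15 × 4 = 660 m³.
Sabine: RT60 = 0.161 × 660 / 40.149 = 2.65 s.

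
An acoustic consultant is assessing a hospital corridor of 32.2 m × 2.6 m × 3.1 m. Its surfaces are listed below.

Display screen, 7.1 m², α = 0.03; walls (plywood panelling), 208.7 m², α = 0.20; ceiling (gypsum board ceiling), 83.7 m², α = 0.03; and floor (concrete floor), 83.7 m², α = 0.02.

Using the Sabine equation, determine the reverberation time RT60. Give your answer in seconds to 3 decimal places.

A = Σ Sᵢαᵢ = 7.1·0.03 + 208.7·0.20 + 83.7·0.03 + 83.7·0.02 = 46.138 sabins.
Room volume: 259.532 m³.
RT60 = 0.161 · V / A = 0.161 × 259.532 / 46.138 = 0.906 s.

0.906 s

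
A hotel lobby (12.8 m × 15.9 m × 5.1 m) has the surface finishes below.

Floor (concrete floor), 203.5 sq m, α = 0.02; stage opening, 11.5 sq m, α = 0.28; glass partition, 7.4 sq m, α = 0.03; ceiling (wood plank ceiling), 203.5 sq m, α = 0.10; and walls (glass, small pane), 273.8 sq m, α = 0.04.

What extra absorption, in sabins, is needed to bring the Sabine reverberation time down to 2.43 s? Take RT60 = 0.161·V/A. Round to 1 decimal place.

Total absorption A₁ = 203.5·0.02 + 11.5·0.28 + 7.4·0.03 + 203.5·0.10 + 273.8·0.04
  = 4.070 + 3.220 + 0.222 + 20.350 + 10.952 = 38.814 sq m sabins.
Target A₂ = 0.161·1037.952/2.43 = 68.770 sabins (V = 1037.952 m³).
ΔA = A₂ − A₁ = 68.770 − 38.814 = 30.0 sabins.

30.0 sabins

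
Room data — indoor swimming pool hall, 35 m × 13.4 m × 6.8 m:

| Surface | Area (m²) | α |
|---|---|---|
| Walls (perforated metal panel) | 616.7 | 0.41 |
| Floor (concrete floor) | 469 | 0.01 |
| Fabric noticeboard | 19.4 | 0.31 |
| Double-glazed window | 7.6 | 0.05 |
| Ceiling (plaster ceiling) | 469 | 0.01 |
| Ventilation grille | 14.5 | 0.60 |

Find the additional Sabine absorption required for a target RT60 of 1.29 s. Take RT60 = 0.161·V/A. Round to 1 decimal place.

Equivalent absorption area: A₁ = 616.7*0.41 + 469*0.01 + 19.4*0.31 + 7.6*0.05 + 469*0.01 + 14.5*0.60 = 277.321 m².
For T = 1.29 s, need A₂ = 0.161·V/T = 0.161·3189.2/1.29 = 398.032 sabins.
ΔA = A₂ − A₁ = 398.032 − 277.321 = 120.7 sabins.

120.7 sabins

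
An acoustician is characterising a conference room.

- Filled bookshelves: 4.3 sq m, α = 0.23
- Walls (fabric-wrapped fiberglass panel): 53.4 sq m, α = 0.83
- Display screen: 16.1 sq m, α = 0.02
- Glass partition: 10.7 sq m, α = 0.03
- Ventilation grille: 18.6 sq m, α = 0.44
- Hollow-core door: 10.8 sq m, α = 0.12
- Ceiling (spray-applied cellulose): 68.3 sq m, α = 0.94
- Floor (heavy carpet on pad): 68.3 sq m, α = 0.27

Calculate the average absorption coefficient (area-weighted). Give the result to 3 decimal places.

0.551

S = Σ Sᵢ = 4.3 + 53.4 + 16.1 + 10.7 + 18.6 + 10.8 + 68.3 + 68.3 = 250.5 sq m.
Weighted sum Σ Sα = 138.077.
ᾱ = 138.077 / 250.5 = 0.551.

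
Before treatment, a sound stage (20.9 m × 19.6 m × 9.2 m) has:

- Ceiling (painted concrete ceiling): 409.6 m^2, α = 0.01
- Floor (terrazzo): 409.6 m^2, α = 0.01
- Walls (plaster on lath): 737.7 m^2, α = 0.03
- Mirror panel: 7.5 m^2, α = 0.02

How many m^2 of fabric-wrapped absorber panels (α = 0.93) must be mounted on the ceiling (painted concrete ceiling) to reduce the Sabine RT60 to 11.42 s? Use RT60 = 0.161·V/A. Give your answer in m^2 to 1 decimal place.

24.6

A₁ = Σ Sᵢαᵢ = 409.6·0.01 + 409.6·0.01 + 737.7·0.03 + 7.5·0.02 = 30.473 sabins.
Required A₂ = 0.161·3768.688/11.42 = 53.131 sabins.
Absorption to add: 53.131 − 30.473 = 22.658 sabins.
Each m^2 of panel replacing the ceiling (painted concrete ceiling) adds (0.93 − 0.01) = 0.92 sabins.
Area = ΔA/Δα = 22.658/0.92 = 24.6 m^2.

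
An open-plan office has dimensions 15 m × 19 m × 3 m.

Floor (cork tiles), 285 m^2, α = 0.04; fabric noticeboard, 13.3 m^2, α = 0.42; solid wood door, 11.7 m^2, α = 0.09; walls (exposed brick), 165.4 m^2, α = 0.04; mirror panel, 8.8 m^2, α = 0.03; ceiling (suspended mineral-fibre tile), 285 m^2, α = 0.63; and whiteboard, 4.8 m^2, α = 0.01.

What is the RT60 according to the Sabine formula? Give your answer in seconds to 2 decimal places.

0.67 s

Equivalent absorption area: A = 285*0.04 + 13.3*0.42 + 11.7*0.09 + 165.4*0.04 + 8.8*0.03 + 285*0.63 + 4.8*0.01 = 204.517 m^2.
Volume V = 15 × 19 × 3 = 855 m³.
Sabine: RT60 = 0.161 × 855 / 204.517 = 0.67 s.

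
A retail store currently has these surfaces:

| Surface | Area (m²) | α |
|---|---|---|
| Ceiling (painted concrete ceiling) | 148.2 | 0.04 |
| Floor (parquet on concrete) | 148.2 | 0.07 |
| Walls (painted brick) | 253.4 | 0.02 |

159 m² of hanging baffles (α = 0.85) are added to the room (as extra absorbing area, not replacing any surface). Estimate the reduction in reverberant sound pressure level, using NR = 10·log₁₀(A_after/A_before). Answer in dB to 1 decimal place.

Total absorption A_before = 148.2*0.04 + 148.2*0.07 + 253.4*0.02
  = 5.928 + 10.374 + 5.068 = 21.370 m² sabins.
Treatment contributes 159·0.85 = 135.150 sabins.
A_after = 21.370 + 135.150 = 156.520 sabins.
Reduction = 10 log₁₀(A_after/A_before) = 10 log₁₀(7.3243) = 8.6 dB.

8.6 dB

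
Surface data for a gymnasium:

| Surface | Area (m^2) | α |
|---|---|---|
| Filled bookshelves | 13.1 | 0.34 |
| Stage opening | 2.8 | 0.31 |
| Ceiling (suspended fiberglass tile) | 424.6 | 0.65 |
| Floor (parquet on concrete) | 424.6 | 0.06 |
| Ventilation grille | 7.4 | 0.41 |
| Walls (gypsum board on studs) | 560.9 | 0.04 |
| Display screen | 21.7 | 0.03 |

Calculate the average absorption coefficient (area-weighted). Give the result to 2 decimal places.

0.23

S = Σ Sᵢ = 13.1 + 2.8 + 424.6 + 424.6 + 7.4 + 560.9 + 21.7 = 1455.1 m^2.
Weighted sum Σ Sα = 332.909.
ᾱ = 332.909 / 1455.1 = 0.23.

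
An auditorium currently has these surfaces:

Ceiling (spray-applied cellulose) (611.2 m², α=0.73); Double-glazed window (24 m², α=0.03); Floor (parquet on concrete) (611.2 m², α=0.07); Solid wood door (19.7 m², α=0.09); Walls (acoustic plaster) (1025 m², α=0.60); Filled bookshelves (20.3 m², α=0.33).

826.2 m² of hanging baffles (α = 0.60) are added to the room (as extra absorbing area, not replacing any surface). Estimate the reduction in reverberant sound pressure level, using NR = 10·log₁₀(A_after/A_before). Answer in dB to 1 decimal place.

1.6 dB

A_before = Σ Sᵢαᵢ = 611.2*0.73 + 24*0.03 + 611.2*0.07 + 19.7*0.09 + 1025*0.60 + 20.3*0.33 = 1113.152 sabins.
Added absorption = 826.2 × 0.60 = 495.720 sabins.
A_after = 1113.152 + 495.720 = 1608.872 sabins.
NR = 10·log₁₀(1608.872/1113.152) = 1.6 dB.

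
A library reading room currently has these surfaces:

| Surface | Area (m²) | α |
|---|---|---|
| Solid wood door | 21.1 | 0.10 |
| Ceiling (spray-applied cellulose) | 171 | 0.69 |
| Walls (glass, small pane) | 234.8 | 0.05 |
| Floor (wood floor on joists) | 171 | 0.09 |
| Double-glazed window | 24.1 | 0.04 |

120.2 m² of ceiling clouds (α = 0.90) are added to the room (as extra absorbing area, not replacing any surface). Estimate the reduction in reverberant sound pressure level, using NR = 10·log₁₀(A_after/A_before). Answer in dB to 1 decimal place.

2.4 dB

Total absorption A_before = 21.1·0.10 + 171·0.69 + 234.8·0.05 + 171·0.09 + 24.1·0.04
  = 2.110 + 117.990 + 11.740 + 15.390 + 0.964 = 148.194 m² sabins.
Treatment contributes 120.2·0.90 = 108.180 sabins.
New total A_after = 256.374 sabins.
Reduction = 10 log₁₀(A_after/A_before) = 10 log₁₀(1.7300) = 2.4 dB.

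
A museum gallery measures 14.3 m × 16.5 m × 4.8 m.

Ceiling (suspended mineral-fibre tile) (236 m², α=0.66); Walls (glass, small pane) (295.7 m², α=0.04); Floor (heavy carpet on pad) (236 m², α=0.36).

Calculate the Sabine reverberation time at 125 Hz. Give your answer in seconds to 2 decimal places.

0.72 s

Total absorption A = 236*0.66 + 295.7*0.04 + 236*0.36
  = 155.760 + 11.828 + 84.960 = 252.548 m² sabins.
Volume V = 14.3 × 16.5 × 4.8 = 1132.56 m³.
T = 0.161 V/A = 0.161·1132.56/252.548 = 0.72 s.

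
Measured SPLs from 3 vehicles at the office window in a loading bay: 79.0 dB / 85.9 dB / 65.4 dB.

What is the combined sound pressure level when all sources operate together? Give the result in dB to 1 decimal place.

Σ 10^(Lᵢ/10) = 4.719e+08.
Combined level = 10 log₁₀(4.719e+08) = 86.7 dB.

86.7 dB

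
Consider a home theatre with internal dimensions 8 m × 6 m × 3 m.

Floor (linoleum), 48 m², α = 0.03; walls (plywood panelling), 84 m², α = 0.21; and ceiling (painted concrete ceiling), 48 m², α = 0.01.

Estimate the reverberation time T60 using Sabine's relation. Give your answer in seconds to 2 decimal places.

1.19 sec

Equivalent absorption area: A = 48×0.03 + 84×0.21 + 48×0.01 = 19.560 m².
Room volume: 144 m³.
T = 0.161 V/A = 0.161·144/19.560 = 1.19 s.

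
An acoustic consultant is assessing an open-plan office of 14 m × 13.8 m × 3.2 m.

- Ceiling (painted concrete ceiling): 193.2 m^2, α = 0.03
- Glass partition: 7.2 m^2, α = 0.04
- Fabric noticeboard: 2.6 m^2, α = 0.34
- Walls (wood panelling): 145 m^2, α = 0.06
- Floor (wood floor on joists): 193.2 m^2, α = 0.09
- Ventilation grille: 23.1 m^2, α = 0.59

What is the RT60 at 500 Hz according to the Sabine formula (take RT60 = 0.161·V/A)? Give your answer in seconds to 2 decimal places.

2.13 s

Equivalent absorption area: A = 193.2·0.03 + 7.2·0.04 + 2.6·0.34 + 145·0.06 + 193.2·0.09 + 23.1·0.59 = 46.685 m^2.
Room volume: 618.24 m³.
T = 0.161 V/A = 0.161·618.24/46.685 = 2.13 s.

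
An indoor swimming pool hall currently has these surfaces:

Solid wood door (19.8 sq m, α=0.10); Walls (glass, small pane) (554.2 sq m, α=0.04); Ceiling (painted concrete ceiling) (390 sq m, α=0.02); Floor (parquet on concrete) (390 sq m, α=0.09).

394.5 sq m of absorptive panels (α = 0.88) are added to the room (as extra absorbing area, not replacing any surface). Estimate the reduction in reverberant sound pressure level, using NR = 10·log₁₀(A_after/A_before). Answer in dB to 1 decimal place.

Summing Sᵢαᵢ: 1.980 + 22.168 + 7.800 + 35.100 → A_before = 67.048 sabins.
Treatment contributes 394.5·0.88 = 347.160 sabins.
New total A_after = 414.208 sabins.
Reduction = 10 log₁₀(A_after/A_before) = 10 log₁₀(6.1778) = 7.9 dB.

7.9 dB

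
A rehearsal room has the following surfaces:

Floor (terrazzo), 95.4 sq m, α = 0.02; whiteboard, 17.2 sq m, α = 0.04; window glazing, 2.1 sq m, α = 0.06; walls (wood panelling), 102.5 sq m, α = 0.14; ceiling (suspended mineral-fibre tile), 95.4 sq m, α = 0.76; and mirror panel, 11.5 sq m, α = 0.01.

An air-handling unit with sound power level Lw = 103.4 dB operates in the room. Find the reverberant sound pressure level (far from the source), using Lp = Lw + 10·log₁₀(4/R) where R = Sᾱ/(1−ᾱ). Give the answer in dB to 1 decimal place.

88.5 dB

A = 89.691 sabins; S = 324.1 sq m.
ᾱ = 0.2767, so room constant R = A/(1−ᾱ) = 124.002 sq m.
Lp = Lw + 10 log₁₀(4/R) = 103.4 -14.91 = 88.5 dB.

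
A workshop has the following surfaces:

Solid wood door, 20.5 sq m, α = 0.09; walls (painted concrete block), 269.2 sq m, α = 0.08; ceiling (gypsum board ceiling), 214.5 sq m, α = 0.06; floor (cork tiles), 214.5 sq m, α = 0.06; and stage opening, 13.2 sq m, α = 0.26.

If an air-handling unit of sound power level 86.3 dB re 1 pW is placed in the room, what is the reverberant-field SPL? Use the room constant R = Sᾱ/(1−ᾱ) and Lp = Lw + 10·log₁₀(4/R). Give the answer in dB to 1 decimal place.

74.8 dB

Σ(Sᵢαᵢ) = 20.5×0.09 + 269.2×0.08 + 214.5×0.06 + 214.5×0.06 + 13.2×0.26 = 52.553; total area S = 731.9 sq m.
ᾱ = 0.0718, so room constant R = A/(1−ᾱ) = 56.618 sq m.
Lp = Lw + 10 log₁₀(4/R) = 86.3 -11.51 = 74.8 dB.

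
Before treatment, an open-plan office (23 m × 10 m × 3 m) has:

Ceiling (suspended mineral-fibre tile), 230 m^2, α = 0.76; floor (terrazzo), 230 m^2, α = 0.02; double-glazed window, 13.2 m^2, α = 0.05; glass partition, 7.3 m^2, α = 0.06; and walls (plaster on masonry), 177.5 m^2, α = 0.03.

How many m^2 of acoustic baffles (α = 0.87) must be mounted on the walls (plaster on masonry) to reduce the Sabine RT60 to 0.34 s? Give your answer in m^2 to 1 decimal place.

167.8

Summing Sᵢαᵢ: 174.800 + 4.600 + 0.660 + 0.438 + 5.325 → A₁ = 185.823 sabins.
Required A₂ = 0.161·690/0.34 = 326.735 sabins.
ΔA needed = 326.735 − 185.823 = 140.912 sabins.
Net gain per m^2: Δα = 0.87 − 0.03 = 0.84.
Area = ΔA/Δα = 140.912/0.84 = 167.8 m^2.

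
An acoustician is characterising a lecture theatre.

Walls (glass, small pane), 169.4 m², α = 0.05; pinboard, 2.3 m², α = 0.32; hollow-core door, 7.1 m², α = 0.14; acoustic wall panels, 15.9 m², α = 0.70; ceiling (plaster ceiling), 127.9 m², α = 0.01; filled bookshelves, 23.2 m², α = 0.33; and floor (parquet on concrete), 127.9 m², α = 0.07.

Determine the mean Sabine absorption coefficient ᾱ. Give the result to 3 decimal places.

Total surface area S = 473.7 m².
Σ(Sᵢαᵢ) = 169.4*0.05 + 2.3*0.32 + 7.1*0.14 + 15.9*0.70 + 127.9*0.01 + 23.2*0.33 + 127.9*0.07 = 39.218.
ᾱ = 39.218 / 473.7 = 0.083.

0.083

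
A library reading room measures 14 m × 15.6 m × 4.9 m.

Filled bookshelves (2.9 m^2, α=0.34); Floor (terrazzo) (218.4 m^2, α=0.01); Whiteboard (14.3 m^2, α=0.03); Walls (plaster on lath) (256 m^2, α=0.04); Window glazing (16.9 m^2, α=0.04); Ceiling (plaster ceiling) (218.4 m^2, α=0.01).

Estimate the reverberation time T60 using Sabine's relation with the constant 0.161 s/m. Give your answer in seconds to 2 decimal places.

10.32 sec

Summing Sᵢαᵢ: 0.986 + 2.184 + 0.429 + 10.240 + 0.676 + 2.184 → A = 16.699 sabins.
Room volume: 1070.16 m³.
Sabine: RT60 = 0.161 × 1070.16 / 16.699 = 10.32 s.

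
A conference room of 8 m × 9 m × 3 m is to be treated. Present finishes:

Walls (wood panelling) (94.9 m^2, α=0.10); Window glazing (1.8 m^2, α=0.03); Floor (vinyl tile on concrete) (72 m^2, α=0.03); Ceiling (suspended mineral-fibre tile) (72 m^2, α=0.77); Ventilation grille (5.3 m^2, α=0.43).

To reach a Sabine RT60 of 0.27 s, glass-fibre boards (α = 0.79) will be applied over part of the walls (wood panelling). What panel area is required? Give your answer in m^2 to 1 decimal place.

Equivalent absorption area: A₁ = 94.9*0.10 + 1.8*0.03 + 72*0.03 + 72*0.77 + 5.3*0.43 = 69.423 m^2.
V = 216 m³. Target absorption A₂ = 0.161 × 216 / 0.27 = 128.800 sabins.
ΔA needed = 128.800 − 69.423 = 59.377 sabins.
Each m^2 of panel replacing the walls (wood panelling) adds (0.79 − 0.10) = 0.69 sabins.
Area = ΔA/Δα = 59.377/0.69 = 86.1 m^2.

86.1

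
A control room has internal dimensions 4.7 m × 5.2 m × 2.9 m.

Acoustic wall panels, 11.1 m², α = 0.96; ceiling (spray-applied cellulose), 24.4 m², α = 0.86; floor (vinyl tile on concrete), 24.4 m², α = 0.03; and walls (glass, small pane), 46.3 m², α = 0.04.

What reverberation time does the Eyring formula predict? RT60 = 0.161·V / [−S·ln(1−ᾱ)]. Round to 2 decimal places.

Total surface area S = 11.1 + 24.4 + 24.4 + 46.3 = 106.2 m².
Σ(Sᵢαᵢ) = 11.1·0.96 + 24.4·0.86 + 24.4·0.03 + 46.3·0.04 = 34.224.
ᾱ = 34.224 / 106.2 = 0.3223.
−S·ln(1−ᾱ) = −106.2 × ln(1 − 0.3223) = 41.317.
V = 4.7 × 5.2 × 2.9 = 70.876 m³.
RT60 = 0.161 × 70.876 / 41.317 = 0.28 s.

0.28 s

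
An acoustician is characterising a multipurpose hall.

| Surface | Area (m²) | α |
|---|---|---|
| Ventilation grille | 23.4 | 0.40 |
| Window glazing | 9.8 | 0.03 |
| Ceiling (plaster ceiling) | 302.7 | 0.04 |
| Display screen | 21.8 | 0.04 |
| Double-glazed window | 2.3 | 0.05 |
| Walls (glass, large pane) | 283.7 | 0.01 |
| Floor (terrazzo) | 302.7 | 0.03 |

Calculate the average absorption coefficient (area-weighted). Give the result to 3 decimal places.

Total surface area S = 946.4 m².
Σ(Sᵢαᵢ) = 23.4*0.40 + 9.8*0.03 + 302.7*0.04 + 21.8*0.04 + 2.3*0.05 + 283.7*0.01 + 302.7*0.03 = 34.667.
ᾱ = 34.667 / 946.4 = 0.037.

0.037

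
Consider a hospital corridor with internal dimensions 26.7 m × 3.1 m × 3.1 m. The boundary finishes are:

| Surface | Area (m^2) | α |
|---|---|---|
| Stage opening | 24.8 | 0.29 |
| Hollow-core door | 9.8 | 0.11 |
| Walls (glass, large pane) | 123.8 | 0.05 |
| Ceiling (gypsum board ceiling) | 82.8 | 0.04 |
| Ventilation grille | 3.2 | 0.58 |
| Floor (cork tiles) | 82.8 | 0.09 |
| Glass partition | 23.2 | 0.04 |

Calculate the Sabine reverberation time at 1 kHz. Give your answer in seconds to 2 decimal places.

1.47 s

Equivalent absorption area: A = 24.8*0.29 + 9.8*0.11 + 123.8*0.05 + 82.8*0.04 + 3.2*0.58 + 82.8*0.09 + 23.2*0.04 = 28.008 m^2.
Room volume: 256.587 m³.
Sabine: RT60 = 0.161 × 256.587 / 28.008 = 1.47 s.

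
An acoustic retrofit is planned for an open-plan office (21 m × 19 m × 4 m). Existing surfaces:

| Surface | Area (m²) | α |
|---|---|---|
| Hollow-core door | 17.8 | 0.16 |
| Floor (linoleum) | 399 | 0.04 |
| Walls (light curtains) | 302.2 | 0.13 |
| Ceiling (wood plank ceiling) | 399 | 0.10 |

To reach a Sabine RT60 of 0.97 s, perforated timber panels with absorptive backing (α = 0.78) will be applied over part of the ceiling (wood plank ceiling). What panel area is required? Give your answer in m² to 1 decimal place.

Equivalent absorption area: A₁ = 17.8·0.16 + 399·0.04 + 302.2·0.13 + 399·0.10 = 97.994 m².
V = 1596 m³. Target absorption A₂ = 0.161 × 1596 / 0.97 = 264.903 sabins.
ΔA needed = 264.903 − 97.994 = 166.909 sabins.
Net gain per m²: Δα = 0.78 − 0.10 = 0.68.
Area = ΔA/Δα = 166.909/0.68 = 245.5 m².

245.5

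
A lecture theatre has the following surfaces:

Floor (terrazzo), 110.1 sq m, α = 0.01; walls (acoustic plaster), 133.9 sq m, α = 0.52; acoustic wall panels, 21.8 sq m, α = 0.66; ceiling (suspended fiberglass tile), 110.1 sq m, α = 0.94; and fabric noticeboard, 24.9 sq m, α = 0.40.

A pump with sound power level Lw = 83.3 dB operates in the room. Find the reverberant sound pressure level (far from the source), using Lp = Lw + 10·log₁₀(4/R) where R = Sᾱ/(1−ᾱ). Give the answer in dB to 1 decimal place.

Σ(Sᵢαᵢ) = 110.1·0.01 + 133.9·0.52 + 21.8·0.66 + 110.1·0.94 + 24.9·0.40 = 198.571; total area S = 400.8 sq m.
ᾱ = 0.4954, so room constant R = A/(1−ᾱ) = 393.522 sq m.
Lp = 83.3 + 10·log₁₀(4/393.522) = 83.3 + (-19.93) = 63.4 dB.

63.4 dB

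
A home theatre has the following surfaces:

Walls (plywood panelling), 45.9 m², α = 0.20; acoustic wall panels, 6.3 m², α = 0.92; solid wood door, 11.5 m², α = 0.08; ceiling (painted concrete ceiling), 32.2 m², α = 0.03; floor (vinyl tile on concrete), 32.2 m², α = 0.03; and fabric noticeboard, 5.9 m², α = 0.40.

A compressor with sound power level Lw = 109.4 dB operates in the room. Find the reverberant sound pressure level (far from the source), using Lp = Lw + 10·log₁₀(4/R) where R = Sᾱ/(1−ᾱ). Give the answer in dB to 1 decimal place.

A = 20.188 sabins; S = 134.0 m².
ᾱ = 20.188/134.0 = 0.1507; R = Sᾱ/(1−ᾱ) = 20.188/(1−0.1507) = 23.770 m².
Lp = Lw + 10 log₁₀(4/R) = 109.4 -7.74 = 101.7 dB.

101.7 dB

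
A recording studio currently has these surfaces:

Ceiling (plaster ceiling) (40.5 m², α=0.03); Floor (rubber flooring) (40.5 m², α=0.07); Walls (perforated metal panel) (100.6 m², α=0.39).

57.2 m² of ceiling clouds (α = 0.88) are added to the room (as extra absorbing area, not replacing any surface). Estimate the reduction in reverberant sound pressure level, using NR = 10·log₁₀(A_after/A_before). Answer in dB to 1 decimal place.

3.4 dB

Summing Sᵢαᵢ: 1.215 + 2.835 + 39.234 → A_before = 43.284 sabins.
Added absorption = 57.2 × 0.88 = 50.336 sabins.
A_after = 43.284 + 50.336 = 93.620 sabins.
Reduction = 10 log₁₀(A_after/A_before) = 10 log₁₀(2.1629) = 3.4 dB.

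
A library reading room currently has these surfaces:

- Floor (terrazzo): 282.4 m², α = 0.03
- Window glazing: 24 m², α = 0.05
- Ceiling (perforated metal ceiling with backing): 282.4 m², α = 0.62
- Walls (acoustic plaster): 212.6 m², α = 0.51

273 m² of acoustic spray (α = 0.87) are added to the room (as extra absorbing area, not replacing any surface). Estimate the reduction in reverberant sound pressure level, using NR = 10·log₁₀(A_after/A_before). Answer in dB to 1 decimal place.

Total absorption A_before = 282.4×0.03 + 24×0.05 + 282.4×0.62 + 212.6×0.51
  = 8.472 + 1.200 + 175.088 + 108.426 = 293.186 m² sabins.
Added absorption = 273 × 0.87 = 237.510 sabins.
New total A_after = 530.696 sabins.
NR = 10·log₁₀(530.696/293.186) = 2.6 dB.

2.6 dB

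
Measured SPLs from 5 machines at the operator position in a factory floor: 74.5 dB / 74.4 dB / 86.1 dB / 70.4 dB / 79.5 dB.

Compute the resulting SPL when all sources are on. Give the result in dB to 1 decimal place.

Sum in the linear (power) domain: Σ 10^(Lᵢ/10) = 10^(74.5/10) + 10^(74.4/10) + 10^(86.1/10) + 10^(70.4/10) + 10^(79.5/10) = 5.632e+08.
L_total = 10·log₁₀(5.632e+08) = 87.5 dB.

87.5 dB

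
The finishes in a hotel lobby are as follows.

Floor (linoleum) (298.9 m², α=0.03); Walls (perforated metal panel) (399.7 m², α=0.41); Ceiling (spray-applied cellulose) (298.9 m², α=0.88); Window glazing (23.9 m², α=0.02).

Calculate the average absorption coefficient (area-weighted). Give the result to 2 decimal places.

Total surface area S = 1021.4 m².
Σ(Sᵢαᵢ) = 298.9×0.03 + 399.7×0.41 + 298.9×0.88 + 23.9×0.02 = 436.354.
ᾱ = 436.354 / 1021.4 = 0.43.

0.43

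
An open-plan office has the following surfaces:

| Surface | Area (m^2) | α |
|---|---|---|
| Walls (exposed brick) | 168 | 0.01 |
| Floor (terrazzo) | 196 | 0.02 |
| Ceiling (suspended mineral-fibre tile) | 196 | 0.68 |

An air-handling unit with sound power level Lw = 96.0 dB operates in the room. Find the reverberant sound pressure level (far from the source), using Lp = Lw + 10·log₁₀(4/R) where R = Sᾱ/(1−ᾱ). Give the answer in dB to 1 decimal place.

A = 138.880 sabins; S = 560.0 m^2.
ᾱ = 0.2480, so room constant R = A/(1−ᾱ) = 184.681 m^2.
Lp = Lw + 10 log₁₀(4/R) = 96.0 -16.64 = 79.4 dB.

79.4 dB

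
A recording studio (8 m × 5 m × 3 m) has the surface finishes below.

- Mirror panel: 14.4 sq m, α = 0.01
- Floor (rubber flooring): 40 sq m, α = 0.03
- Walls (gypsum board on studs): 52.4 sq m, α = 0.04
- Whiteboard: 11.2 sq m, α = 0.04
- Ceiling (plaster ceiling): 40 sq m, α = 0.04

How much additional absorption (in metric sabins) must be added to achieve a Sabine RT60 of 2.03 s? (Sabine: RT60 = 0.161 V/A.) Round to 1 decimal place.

Total absorption A₁ = 14.4·0.01 + 40·0.03 + 52.4·0.04 + 11.2·0.04 + 40·0.04
  = 0.144 + 1.200 + 2.096 + 0.448 + 1.600 = 5.488 sq m sabins.
Target A₂ = 0.161·120/2.03 = 9.517 sabins (V = 120 m³).
Additional absorption ΔA = 9.517 − 5.488 = 4.0 sabins.

4.0 sabins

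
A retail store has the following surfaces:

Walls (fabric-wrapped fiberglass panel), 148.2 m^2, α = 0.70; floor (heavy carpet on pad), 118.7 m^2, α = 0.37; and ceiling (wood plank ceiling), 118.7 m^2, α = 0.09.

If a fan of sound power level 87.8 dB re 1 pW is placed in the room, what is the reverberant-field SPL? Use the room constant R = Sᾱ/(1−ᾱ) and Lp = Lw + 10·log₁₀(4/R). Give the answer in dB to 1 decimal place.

69.5 dB

Σ(Sᵢαᵢ) = 148.2×0.70 + 118.7×0.37 + 118.7×0.09 = 158.342; total area S = 385.6 m^2.
ᾱ = 158.342/385.6 = 0.4106; R = Sᾱ/(1−ᾱ) = 158.342/(1−0.4106) = 268.649 m^2.
Lp = Lw + 10 log₁₀(4/R) = 87.8 -18.27 = 69.5 dB.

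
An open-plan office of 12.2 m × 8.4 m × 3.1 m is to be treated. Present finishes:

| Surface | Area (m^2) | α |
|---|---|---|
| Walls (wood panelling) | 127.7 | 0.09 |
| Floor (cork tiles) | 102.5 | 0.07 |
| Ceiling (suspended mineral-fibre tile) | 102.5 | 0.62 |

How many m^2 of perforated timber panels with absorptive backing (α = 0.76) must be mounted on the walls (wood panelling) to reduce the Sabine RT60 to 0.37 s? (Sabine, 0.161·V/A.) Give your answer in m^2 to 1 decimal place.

83.6

Total absorption A₁ = 127.7×0.09 + 102.5×0.07 + 102.5×0.62
  = 11.493 + 7.175 + 63.550 = 82.218 m^2 sabins.
V = 317.688 m³. Target absorption A₂ = 0.161 × 317.688 / 0.37 = 138.237 sabins.
ΔA needed = 138.237 − 82.218 = 56.019 sabins.
Each m^2 of panel replacing the walls (wood panelling) adds (0.76 − 0.09) = 0.67 sabins.
Area = ΔA/Δα = 56.019/0.67 = 83.6 m^2.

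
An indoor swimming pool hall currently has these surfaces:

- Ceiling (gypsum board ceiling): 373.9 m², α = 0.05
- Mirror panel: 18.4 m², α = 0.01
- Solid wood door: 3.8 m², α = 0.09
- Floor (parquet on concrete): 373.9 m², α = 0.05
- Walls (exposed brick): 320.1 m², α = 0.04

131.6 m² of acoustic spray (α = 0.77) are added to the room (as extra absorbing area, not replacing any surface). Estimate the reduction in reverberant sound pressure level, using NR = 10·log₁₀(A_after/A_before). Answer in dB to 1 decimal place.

Total absorption A_before = 373.9×0.05 + 18.4×0.01 + 3.8×0.09 + 373.9×0.05 + 320.1×0.04
  = 18.695 + 0.184 + 0.342 + 18.695 + 12.804 = 50.720 m² sabins.
Treatment contributes 131.6·0.77 = 101.332 sabins.
A_after = 50.720 + 101.332 = 152.052 sabins.
NR = 10·log₁₀(152.052/50.720) = 4.8 dB.

4.8 dB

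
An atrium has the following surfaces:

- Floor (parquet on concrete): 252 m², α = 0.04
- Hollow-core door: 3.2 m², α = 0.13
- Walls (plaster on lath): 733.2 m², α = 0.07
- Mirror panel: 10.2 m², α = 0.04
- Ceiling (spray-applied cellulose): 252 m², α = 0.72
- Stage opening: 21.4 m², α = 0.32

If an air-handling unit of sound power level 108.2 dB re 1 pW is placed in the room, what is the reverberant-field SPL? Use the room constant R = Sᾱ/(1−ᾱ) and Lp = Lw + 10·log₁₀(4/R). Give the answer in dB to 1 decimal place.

A = 250.516 sabins; S = 1272.0 m².
ᾱ = 250.516/1272.0 = 0.1969; R = Sᾱ/(1−ᾱ) = 250.516/(1−0.1969) = 311.936 m².
Lp = 108.2 + 10·log₁₀(4/311.936) = 108.2 + (-18.92) = 89.3 dB.

89.3 dB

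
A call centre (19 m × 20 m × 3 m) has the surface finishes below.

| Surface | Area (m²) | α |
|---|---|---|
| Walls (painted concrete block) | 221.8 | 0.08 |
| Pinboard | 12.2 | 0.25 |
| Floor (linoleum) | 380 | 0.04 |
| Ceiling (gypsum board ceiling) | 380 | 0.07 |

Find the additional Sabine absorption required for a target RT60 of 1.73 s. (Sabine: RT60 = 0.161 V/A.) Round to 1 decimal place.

43.5 sabins

A₁ = Σ Sᵢαᵢ = 221.8*0.08 + 12.2*0.25 + 380*0.04 + 380*0.07 = 62.594 sabins.
V = 1140 m³. Required absorption A₂ = 0.161 × 1140 / 1.73 = 106.092 sabins.
Additional absorption ΔA = 106.092 − 62.594 = 43.5 sabins.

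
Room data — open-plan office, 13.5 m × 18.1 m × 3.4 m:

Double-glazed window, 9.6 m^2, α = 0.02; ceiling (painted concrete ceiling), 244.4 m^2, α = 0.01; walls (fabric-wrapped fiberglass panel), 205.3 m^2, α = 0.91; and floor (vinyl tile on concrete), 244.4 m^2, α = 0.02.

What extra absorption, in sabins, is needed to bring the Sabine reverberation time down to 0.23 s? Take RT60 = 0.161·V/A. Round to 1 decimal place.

387.2 sabins

Summing Sᵢαᵢ: 0.192 + 2.444 + 186.823 + 4.888 → A₁ = 194.347 sabins.
For T = 0.23 s, need A₂ = 0.161·V/T = 0.161·830.79/0.23 = 581.553 sabins.
Shortfall: 581.553 − 194.347 = 387.2 sabins.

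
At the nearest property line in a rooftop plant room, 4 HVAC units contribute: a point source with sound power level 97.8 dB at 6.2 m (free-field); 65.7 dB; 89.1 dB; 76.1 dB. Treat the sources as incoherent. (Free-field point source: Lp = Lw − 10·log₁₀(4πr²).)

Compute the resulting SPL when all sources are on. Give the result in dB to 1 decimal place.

89.4 dB

Source at 6.2 m: Lp = 97.8 − 10·log₁₀(4π·6.2²) = 97.8 − 10·log₁₀(483.051) = 71.0 dB.
Σ 10^(Lᵢ/10) = 8.699e+08.
Back to dB: 10·log₁₀ Σ = 89.4 dB.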